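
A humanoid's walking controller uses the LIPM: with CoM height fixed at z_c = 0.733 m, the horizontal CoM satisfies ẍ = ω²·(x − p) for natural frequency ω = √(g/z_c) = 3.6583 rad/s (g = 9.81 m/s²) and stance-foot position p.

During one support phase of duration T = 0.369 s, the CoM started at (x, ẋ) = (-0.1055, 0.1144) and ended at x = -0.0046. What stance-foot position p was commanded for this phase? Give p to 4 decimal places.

ωT = 3.6583·0.369 = 1.349913; cosh(ωT) = 2.058176, sinh(ωT) = 1.798913
x(T) = p + (x₀−p)·cosh(ωT) + (ẋ₀/ω)·sinh(ωT) ⇒ p·(1 − cosh) = x(T) − x₀·cosh − (ẋ₀/ω)·sinh
numerator   = -0.0046 − (-0.1055)·2.058176 − (0.1144/3.6583)·1.798913 = 0.156283
denominator = 1 − 2.058176 = -1.058176
p = 0.156283 / -1.058176 = -0.1477

p = -0.1477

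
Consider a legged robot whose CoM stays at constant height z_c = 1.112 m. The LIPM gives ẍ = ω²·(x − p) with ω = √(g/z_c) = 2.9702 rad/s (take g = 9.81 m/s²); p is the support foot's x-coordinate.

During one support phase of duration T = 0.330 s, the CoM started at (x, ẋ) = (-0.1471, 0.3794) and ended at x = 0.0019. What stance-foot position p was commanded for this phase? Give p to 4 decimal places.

p = -0.1524

ωT = 2.9702·0.330 = 0.980166; cosh(ωT) = 1.520074, sinh(ωT) = 1.144825
x(T) = p + (x₀−p)·cosh(ωT) + (ẋ₀/ω)·sinh(ωT) ⇒ p·(1 − cosh) = x(T) − x₀·cosh − (ẋ₀/ω)·sinh
numerator   = 0.0019 − (-0.1471)·1.520074 − (0.3794/2.9702)·1.144825 = 0.079268
denominator = 1 − 1.520074 = -0.520074
p = 0.079268 / -0.520074 = -0.1524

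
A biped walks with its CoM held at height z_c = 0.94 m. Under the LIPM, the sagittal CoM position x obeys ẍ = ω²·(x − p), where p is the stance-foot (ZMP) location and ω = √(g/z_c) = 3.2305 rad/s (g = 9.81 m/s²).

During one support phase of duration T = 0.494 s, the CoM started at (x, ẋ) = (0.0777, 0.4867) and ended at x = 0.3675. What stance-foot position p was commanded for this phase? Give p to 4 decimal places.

ωT = 3.2305·0.494 = 1.595867; cosh(ωT) = 2.567668, sinh(ωT) = 2.364936
x(T) = p + (x₀−p)·cosh(ωT) + (ẋ₀/ω)·sinh(ωT) ⇒ p·(1 − cosh) = x(T) − x₀·cosh − (ẋ₀/ω)·sinh
numerator   = 0.3675 − (0.0777)·2.567668 − (0.4867/3.2305)·2.364936 = -0.188304
denominator = 1 − 2.567668 = -1.567668
p = -0.188304 / -1.567668 = 0.1201

p = 0.1201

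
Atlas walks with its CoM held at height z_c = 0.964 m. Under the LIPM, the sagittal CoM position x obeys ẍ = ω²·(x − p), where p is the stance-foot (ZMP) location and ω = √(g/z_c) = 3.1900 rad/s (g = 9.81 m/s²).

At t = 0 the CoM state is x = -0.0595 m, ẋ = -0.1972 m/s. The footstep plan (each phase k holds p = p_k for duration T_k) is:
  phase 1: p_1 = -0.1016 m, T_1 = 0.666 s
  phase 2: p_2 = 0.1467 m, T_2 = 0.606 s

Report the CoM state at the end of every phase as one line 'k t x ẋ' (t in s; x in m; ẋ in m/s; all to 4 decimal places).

1 0.6660 -0.1779 -0.2830
2 1.2720 -1.2986 -4.5017

phase 1: p=-0.1016, T=0.666, ωT=2.124540, cosh=4.244267, sinh=4.124779; start (x,ẋ)=(-0.059500, -0.197200) → end (x,ẋ)=(-0.177903, -0.283016)
phase 2: p=0.1467, T=0.606, ωT=1.933140, cosh=3.527935, sinh=3.383242; start (x,ẋ)=(-0.177903, -0.283016) → end (x,ẋ)=(-1.298637, -4.501750)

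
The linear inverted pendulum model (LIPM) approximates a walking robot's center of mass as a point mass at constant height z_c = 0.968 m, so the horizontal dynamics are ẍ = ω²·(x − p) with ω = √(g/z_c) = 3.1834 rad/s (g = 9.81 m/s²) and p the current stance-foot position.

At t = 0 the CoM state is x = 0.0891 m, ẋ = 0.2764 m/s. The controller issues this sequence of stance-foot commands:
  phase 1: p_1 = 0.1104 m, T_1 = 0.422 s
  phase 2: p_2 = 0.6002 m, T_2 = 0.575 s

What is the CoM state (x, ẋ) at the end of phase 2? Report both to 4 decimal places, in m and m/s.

phase 1: p=0.1104, T=0.422, ωT=1.343395, cosh=2.046494, sinh=1.785536; start (x,ẋ)=(0.089100, 0.276400) → end (x,ẋ)=(0.221840, 0.444580)
phase 2: p=0.6002, T=0.575, ωT=1.830455, cosh=3.198532, sinh=3.038192; start (x,ẋ)=(0.221840, 0.444580) → end (x,ẋ)=(-0.185697, -2.237414)

x = -0.1857, ẋ = -2.2374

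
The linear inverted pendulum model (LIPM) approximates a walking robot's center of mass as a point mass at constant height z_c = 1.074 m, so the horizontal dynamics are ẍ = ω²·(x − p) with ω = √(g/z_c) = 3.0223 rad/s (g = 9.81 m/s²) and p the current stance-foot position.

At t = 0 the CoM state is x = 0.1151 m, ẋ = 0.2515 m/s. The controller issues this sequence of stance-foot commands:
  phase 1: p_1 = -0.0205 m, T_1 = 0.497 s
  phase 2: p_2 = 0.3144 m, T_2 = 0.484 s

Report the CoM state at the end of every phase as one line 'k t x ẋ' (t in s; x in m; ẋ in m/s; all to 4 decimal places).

phase 1: p=-0.0205, T=0.497, ωT=1.502083, cosh=2.356850, sinh=2.134184; start (x,ẋ)=(0.115100, 0.251500) → end (x,ẋ)=(0.476685, 1.467388)
phase 2: p=0.3144, T=0.484, ωT=1.462793, cosh=2.274796, sinh=2.043208; start (x,ẋ)=(0.476685, 1.467388) → end (x,ẋ)=(1.675583, 4.340145)

1 0.4970 0.4767 1.4674
2 0.9810 1.6756 4.3401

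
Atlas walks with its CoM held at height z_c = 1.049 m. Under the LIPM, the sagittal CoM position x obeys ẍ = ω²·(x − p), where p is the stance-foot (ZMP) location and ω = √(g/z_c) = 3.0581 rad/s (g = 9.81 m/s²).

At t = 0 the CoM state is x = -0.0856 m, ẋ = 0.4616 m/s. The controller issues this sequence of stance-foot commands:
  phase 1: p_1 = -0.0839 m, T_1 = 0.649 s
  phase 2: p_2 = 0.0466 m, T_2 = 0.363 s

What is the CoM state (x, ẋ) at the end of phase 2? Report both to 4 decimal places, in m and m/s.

x = 1.4715, ẋ = 4.5101

phase 1: p=-0.0839, T=0.649, ωT=1.984707, cosh=3.707168, sinh=3.569747; start (x,ẋ)=(-0.085600, 0.461600) → end (x,ẋ)=(0.448627, 1.692670)
phase 2: p=0.0466, T=0.363, ωT=1.110090, cosh=1.682081, sinh=1.352552; start (x,ẋ)=(0.448627, 1.692670) → end (x,ẋ)=(1.471485, 4.510090)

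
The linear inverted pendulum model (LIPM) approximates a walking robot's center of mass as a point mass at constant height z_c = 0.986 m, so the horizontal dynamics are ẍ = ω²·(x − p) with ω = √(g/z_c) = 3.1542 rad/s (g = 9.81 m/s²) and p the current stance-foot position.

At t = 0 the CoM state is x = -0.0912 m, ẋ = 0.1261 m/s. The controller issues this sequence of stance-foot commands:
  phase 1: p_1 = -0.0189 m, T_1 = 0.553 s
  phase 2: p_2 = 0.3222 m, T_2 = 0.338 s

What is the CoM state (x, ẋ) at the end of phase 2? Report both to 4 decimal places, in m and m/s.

x = -0.5037, ẋ = -2.2134

phase 1: p=-0.0189, T=0.553, ωT=1.744273, cosh=2.948255, sinh=2.773483; start (x,ẋ)=(-0.091200, 0.126100) → end (x,ẋ)=(-0.121179, -0.260714)
phase 2: p=0.3222, T=0.338, ωT=1.066120, cosh=1.624215, sinh=1.279873; start (x,ẋ)=(-0.121179, -0.260714) → end (x,ẋ)=(-0.503733, -2.213368)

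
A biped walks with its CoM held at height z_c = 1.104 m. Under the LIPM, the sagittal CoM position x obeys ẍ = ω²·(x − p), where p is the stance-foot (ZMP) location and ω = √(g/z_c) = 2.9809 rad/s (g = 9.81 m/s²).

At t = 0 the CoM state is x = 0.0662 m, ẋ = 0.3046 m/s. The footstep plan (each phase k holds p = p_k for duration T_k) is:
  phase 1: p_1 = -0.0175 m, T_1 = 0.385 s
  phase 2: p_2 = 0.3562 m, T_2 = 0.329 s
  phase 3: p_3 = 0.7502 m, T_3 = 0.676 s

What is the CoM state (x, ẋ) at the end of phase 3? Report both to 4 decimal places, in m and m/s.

phase 1: p=-0.0175, T=0.385, ωT=1.147647, cosh=1.734076, sinh=1.416693; start (x,ẋ)=(0.066200, 0.304600) → end (x,ẋ)=(0.272405, 0.881666)
phase 2: p=0.3562, T=0.329, ωT=0.980716, cosh=1.520704, sinh=1.145661; start (x,ẋ)=(0.272405, 0.881666) → end (x,ẋ)=(0.567628, 1.054586)
phase 3: p=0.7502, T=0.676, ωT=2.015088, cosh=3.817350, sinh=3.684041; start (x,ẋ)=(0.567628, 1.054586) → end (x,ẋ)=(1.356601, 2.020757)

x = 1.3566, ẋ = 2.0208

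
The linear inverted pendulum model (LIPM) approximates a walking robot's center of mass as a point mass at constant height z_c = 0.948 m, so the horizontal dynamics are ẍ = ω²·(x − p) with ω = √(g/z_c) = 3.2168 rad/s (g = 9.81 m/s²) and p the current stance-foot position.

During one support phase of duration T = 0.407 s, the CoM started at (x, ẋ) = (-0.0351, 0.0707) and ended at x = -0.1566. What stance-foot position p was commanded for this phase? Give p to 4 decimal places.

ωT = 3.2168·0.407 = 1.309238; cosh(ωT) = 1.986688, sinh(ωT) = 1.716662
x(T) = p + (x₀−p)·cosh(ωT) + (ẋ₀/ω)·sinh(ωT) ⇒ p·(1 − cosh) = x(T) − x₀·cosh − (ẋ₀/ω)·sinh
numerator   = -0.1566 − (-0.0351)·1.986688 − (0.0707/3.2168)·1.716662 = -0.124597
denominator = 1 − 1.986688 = -0.986688
p = -0.124597 / -0.986688 = 0.1263

p = 0.1263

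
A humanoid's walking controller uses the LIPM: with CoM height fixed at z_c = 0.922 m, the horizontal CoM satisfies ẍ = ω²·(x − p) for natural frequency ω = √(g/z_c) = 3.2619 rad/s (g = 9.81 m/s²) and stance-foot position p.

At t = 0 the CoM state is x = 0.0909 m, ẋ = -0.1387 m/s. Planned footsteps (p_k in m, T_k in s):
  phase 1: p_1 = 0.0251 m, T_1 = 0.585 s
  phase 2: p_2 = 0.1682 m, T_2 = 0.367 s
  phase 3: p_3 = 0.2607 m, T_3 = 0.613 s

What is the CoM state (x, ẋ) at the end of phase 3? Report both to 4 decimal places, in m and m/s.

phase 1: p=0.0251, T=0.585, ωT=1.908211, cosh=3.444684, sinh=3.296338; start (x,ẋ)=(0.090900, -0.138700) → end (x,ẋ)=(0.111596, 0.229725)
phase 2: p=0.1682, T=0.367, ωT=1.197117, cosh=1.806312, sinh=1.504248; start (x,ẋ)=(0.111596, 0.229725) → end (x,ẋ)=(0.171895, 0.137216)
phase 3: p=0.2607, T=0.613, ωT=1.999545, cosh=3.760545, sinh=3.625148; start (x,ẋ)=(0.171895, 0.137216) → end (x,ẋ)=(0.079240, -0.534106)

x = 0.0792, ẋ = -0.5341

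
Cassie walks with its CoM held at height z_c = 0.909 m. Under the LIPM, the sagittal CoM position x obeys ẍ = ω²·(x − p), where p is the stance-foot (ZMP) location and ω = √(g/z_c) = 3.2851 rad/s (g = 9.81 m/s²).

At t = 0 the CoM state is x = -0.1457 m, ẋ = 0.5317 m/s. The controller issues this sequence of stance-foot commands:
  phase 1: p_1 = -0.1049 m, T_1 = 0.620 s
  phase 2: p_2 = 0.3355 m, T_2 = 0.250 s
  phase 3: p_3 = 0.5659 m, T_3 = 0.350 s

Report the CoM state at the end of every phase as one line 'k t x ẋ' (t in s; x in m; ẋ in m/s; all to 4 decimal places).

phase 1: p=-0.1049, T=0.620, ωT=2.036762, cosh=3.898099, sinh=3.767648; start (x,ẋ)=(-0.145700, 0.531700) → end (x,ẋ)=(0.345859, 1.567633)
phase 2: p=0.3355, T=0.250, ωT=0.821275, cosh=1.356634, sinh=0.916763; start (x,ẋ)=(0.345859, 1.567633) → end (x,ẋ)=(0.787028, 2.157902)
phase 3: p=0.5659, T=0.350, ωT=1.149785, cosh=1.737109, sinh=1.420405; start (x,ẋ)=(0.787028, 2.157902) → end (x,ẋ)=(1.883053, 4.780333)

1 0.6200 0.3459 1.5676
2 0.8700 0.7870 2.1579
3 1.2200 1.8831 4.7803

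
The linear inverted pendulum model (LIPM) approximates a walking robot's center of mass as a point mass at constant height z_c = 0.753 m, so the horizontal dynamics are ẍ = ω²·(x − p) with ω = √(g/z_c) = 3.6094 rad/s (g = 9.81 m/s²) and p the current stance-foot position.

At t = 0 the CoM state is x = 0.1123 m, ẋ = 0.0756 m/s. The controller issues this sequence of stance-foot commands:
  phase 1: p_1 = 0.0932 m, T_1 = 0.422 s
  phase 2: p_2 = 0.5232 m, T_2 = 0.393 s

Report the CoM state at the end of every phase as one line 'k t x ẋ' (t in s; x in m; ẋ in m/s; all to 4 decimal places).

1 0.4220 0.1848 0.3322
2 0.8150 -0.0377 -1.6483

phase 1: p=0.0932, T=0.422, ωT=1.523167, cosh=2.402374, sinh=2.184354; start (x,ẋ)=(0.112300, 0.075600) → end (x,ẋ)=(0.184837, 0.332208)
phase 2: p=0.5232, T=0.393, ωT=1.418494, cosh=2.186487, sinh=1.944409; start (x,ẋ)=(0.184837, 0.332208) → end (x,ẋ)=(-0.037663, -1.648312)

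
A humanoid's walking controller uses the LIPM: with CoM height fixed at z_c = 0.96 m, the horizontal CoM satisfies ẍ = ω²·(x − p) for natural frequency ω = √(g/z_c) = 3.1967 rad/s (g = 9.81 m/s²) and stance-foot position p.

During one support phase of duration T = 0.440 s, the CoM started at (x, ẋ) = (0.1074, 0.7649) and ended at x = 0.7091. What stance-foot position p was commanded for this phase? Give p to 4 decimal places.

ωT = 3.1967·0.440 = 1.406548; cosh(ωT) = 2.163414, sinh(ωT) = 1.918427
x(T) = p + (x₀−p)·cosh(ωT) + (ẋ₀/ω)·sinh(ωT) ⇒ p·(1 − cosh) = x(T) − x₀·cosh − (ẋ₀/ω)·sinh
numerator   = 0.7091 − (0.1074)·2.163414 − (0.7649/3.1967)·1.918427 = 0.017712
denominator = 1 − 2.163414 = -1.163414
p = 0.017712 / -1.163414 = -0.0152

p = -0.0152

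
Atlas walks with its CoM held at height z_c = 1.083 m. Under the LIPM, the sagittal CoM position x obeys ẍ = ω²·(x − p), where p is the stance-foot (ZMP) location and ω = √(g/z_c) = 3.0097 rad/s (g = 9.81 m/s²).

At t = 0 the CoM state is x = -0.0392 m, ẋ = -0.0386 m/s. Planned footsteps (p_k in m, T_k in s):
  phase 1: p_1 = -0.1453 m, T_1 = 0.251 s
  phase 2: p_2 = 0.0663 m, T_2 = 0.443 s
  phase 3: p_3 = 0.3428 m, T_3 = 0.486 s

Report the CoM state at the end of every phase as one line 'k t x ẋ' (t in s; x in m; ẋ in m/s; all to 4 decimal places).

phase 1: p=-0.1453, T=0.251, ωT=0.755435, cosh=1.299171, sinh=0.829365; start (x,ẋ)=(-0.039200, -0.038600) → end (x,ẋ)=(-0.018095, 0.214692)
phase 2: p=0.0663, T=0.443, ωT=1.333297, cosh=2.028569, sinh=1.764962; start (x,ẋ)=(-0.018095, 0.214692) → end (x,ẋ)=(0.021001, -0.012787)
phase 3: p=0.3428, T=0.486, ωT=1.462714, cosh=2.274635, sinh=2.043028; start (x,ẋ)=(0.021001, -0.012787) → end (x,ẋ)=(-0.397856, -2.007798)

1 0.2510 -0.0181 0.2147
2 0.6940 0.0210 -0.0128
3 1.1800 -0.3979 -2.0078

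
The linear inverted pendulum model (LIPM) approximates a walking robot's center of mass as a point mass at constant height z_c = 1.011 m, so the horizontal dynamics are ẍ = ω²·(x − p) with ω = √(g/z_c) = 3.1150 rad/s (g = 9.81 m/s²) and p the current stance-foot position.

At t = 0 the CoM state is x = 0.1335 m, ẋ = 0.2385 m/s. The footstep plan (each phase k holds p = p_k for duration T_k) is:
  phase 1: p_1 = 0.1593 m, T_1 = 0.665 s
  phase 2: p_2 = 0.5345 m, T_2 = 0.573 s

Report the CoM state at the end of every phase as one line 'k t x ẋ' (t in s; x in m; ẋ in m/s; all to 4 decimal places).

1 0.6650 0.3543 0.6476
2 1.2380 0.5845 0.3585

phase 1: p=0.1593, T=0.665, ωT=2.071475, cosh=4.031260, sinh=3.905261; start (x,ẋ)=(0.133500, 0.238500) → end (x,ẋ)=(0.354300, 0.647602)
phase 2: p=0.5345, T=0.573, ωT=1.784895, cosh=3.063384, sinh=2.895570; start (x,ẋ)=(0.354300, 0.647602) → end (x,ẋ)=(0.584460, 0.358501)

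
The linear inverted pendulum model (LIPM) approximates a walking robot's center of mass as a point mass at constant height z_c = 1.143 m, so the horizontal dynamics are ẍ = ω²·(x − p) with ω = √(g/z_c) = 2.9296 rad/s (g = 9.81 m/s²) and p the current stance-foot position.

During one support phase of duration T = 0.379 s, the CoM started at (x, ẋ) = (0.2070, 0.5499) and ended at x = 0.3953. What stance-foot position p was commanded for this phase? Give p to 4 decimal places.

ωT = 2.9296·0.379 = 1.110318; cosh(ωT) = 1.682389, sinh(ωT) = 1.352935
x(T) = p + (x₀−p)·cosh(ωT) + (ẋ₀/ω)·sinh(ωT) ⇒ p·(1 − cosh) = x(T) − x₀·cosh − (ẋ₀/ω)·sinh
numerator   = 0.3953 − (0.2070)·1.682389 − (0.5499/2.9296)·1.352935 = -0.206907
denominator = 1 − 1.682389 = -0.682389
p = -0.206907 / -0.682389 = 0.3032

p = 0.3032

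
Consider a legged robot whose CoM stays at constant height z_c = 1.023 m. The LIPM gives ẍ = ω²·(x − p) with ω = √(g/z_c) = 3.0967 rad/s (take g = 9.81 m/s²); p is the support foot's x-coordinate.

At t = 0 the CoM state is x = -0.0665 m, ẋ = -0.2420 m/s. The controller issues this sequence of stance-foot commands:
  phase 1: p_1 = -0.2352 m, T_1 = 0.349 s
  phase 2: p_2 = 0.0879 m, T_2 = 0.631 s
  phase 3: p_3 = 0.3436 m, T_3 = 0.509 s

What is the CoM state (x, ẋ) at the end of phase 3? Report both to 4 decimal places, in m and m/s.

x = -1.2647, ẋ = -4.7951

phase 1: p=-0.2352, T=0.349, ωT=1.080748, cosh=1.643113, sinh=1.303771; start (x,ẋ)=(-0.066500, -0.242000) → end (x,ẋ)=(-0.059894, 0.283474)
phase 2: p=0.0879, T=0.631, ωT=1.954018, cosh=3.599344, sinh=3.457640; start (x,ẋ)=(-0.059894, 0.283474) → end (x,ẋ)=(-0.127545, -0.562146)
phase 3: p=0.3436, T=0.509, ωT=1.576220, cosh=2.521698, sinh=2.314943; start (x,ẋ)=(-0.127545, -0.562146) → end (x,ẋ)=(-1.264719, -4.795052)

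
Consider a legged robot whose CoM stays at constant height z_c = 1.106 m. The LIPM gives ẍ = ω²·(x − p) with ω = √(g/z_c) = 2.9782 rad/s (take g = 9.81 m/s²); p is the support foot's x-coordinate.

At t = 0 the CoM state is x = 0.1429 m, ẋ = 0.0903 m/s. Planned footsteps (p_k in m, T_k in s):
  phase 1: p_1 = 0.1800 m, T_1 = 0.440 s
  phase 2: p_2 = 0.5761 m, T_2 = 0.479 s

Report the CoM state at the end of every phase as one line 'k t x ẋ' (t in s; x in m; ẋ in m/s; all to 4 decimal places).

phase 1: p=0.1800, T=0.440, ωT=1.310408, cosh=1.988698, sinh=1.718988; start (x,ẋ)=(0.142900, 0.090300) → end (x,ẋ)=(0.158340, -0.010354)
phase 2: p=0.5761, T=0.479, ωT=1.426558, cosh=2.202237, sinh=1.962103; start (x,ẋ)=(0.158340, -0.010354) → end (x,ẋ)=(-0.350729, -2.463999)

1 0.4400 0.1583 -0.0104
2 0.9190 -0.3507 -2.4640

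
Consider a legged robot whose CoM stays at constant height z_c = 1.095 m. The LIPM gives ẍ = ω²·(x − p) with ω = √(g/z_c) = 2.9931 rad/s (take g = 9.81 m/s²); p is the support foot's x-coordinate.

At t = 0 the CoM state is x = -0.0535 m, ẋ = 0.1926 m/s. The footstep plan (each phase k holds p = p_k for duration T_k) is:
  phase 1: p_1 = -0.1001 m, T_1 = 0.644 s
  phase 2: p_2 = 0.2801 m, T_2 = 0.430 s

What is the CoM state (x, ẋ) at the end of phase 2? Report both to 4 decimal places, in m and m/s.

phase 1: p=-0.1001, T=0.644, ωT=1.927556, cosh=3.509099, sinh=3.363596; start (x,ẋ)=(-0.053500, 0.192600) → end (x,ẋ)=(0.279865, 1.145002)
phase 2: p=0.2801, T=0.430, ωT=1.287033, cosh=1.949056, sinh=1.672968; start (x,ẋ)=(0.279865, 1.145002) → end (x,ẋ)=(0.919630, 2.230495)

x = 0.9196, ẋ = 2.2305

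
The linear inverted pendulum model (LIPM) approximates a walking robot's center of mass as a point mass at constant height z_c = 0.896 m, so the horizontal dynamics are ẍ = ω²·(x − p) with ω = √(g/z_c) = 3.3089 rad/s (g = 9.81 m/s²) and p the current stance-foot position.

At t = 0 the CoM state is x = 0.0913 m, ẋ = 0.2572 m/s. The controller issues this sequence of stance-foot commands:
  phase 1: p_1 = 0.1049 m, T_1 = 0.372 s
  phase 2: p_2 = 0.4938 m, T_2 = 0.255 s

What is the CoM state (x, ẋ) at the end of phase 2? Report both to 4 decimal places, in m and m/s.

x = 0.2076, ẋ = -0.3555

phase 1: p=0.1049, T=0.372, ωT=1.230911, cosh=1.858187, sinh=1.566160; start (x,ẋ)=(0.091300, 0.257200) → end (x,ẋ)=(0.201366, 0.407447)
phase 2: p=0.4938, T=0.255, ωT=0.843769, cosh=1.377601, sinh=0.947514; start (x,ẋ)=(0.201366, 0.407447) → end (x,ẋ)=(0.207616, -0.355549)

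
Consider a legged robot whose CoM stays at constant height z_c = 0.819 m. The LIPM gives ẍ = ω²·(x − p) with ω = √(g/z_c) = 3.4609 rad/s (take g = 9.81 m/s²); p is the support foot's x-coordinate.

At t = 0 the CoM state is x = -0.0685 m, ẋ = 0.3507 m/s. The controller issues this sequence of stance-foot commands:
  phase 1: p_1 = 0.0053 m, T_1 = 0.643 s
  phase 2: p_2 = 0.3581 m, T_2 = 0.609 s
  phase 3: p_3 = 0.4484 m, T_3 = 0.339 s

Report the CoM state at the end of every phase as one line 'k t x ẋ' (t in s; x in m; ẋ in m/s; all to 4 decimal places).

1 0.6430 0.1233 0.4738
2 1.2520 -0.0675 -1.3165
3 1.5910 -1.0212 -4.9409

phase 1: p=0.0053, T=0.643, ωT=2.225359, cosh=4.682416, sinh=4.574387; start (x,ẋ)=(-0.068500, 0.350700) → end (x,ẋ)=(0.123270, 0.473759)
phase 2: p=0.3581, T=0.609, ωT=2.107688, cosh=4.175356, sinh=4.053838; start (x,ẋ)=(0.123270, 0.473759) → end (x,ẋ)=(-0.067475, -1.316542)
phase 3: p=0.4484, T=0.339, ωT=1.173245, cosh=1.770913, sinh=1.461552; start (x,ẋ)=(-0.067475, -1.316542) → end (x,ẋ)=(-1.021151, -4.940925)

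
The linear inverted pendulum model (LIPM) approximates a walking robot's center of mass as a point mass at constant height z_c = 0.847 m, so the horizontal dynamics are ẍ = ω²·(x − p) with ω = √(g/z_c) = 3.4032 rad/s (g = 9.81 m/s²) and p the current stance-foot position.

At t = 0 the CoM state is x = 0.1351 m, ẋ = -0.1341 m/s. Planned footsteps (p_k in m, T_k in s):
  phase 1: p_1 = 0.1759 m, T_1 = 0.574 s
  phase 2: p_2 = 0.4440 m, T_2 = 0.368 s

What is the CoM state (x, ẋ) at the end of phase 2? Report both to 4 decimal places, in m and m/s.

phase 1: p=0.1759, T=0.574, ωT=1.953437, cosh=3.597336, sinh=3.455550; start (x,ẋ)=(0.135100, -0.134100) → end (x,ẋ)=(-0.107034, -0.962208)
phase 2: p=0.4440, T=0.368, ωT=1.252378, cosh=1.892238, sinh=1.606414; start (x,ẋ)=(-0.107034, -0.962208) → end (x,ẋ)=(-1.052879, -4.833200)

x = -1.0529, ẋ = -4.8332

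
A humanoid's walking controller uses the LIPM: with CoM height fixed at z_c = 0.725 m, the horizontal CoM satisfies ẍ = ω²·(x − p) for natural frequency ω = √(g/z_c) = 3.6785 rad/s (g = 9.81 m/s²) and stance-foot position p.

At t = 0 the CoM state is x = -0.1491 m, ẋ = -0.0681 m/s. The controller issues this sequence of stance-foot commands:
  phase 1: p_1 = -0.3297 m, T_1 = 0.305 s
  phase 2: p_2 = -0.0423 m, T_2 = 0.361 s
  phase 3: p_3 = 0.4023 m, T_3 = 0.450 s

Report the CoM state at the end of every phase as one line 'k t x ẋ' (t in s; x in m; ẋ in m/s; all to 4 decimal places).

phase 1: p=-0.3297, T=0.305, ωT=1.121943, cosh=1.698230, sinh=1.372583; start (x,ẋ)=(-0.149100, -0.068100) → end (x,ẋ)=(-0.048410, 0.796209)
phase 2: p=-0.0423, T=0.361, ωT=1.327938, cosh=2.019140, sinh=1.754117; start (x,ẋ)=(-0.048410, 0.796209) → end (x,ẋ)=(0.325040, 1.568230)
phase 3: p=0.4023, T=0.450, ωT=1.655325, cosh=2.712905, sinh=2.521875; start (x,ẋ)=(0.325040, 1.568230) → end (x,ẋ)=(1.267835, 3.537739)

1 0.3050 -0.0484 0.7962
2 0.6660 0.3250 1.5682
3 1.1160 1.2678 3.5377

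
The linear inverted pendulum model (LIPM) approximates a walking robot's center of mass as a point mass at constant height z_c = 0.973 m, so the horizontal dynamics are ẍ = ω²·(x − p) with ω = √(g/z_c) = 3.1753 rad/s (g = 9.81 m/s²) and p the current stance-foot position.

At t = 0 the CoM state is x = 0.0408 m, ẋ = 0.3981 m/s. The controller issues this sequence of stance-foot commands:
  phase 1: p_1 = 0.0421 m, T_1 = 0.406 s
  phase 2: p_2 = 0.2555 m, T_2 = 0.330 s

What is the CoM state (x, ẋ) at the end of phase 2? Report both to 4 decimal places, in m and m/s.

x = 0.5498, ẋ = 1.2110

phase 1: p=0.0421, T=0.406, ωT=1.289172, cosh=1.952639, sinh=1.677140; start (x,ẋ)=(0.040800, 0.398100) → end (x,ẋ)=(0.249831, 0.770423)
phase 2: p=0.2555, T=0.330, ωT=1.047849, cosh=1.601101, sinh=1.250410; start (x,ẋ)=(0.249831, 0.770423) → end (x,ẋ)=(0.549811, 1.211017)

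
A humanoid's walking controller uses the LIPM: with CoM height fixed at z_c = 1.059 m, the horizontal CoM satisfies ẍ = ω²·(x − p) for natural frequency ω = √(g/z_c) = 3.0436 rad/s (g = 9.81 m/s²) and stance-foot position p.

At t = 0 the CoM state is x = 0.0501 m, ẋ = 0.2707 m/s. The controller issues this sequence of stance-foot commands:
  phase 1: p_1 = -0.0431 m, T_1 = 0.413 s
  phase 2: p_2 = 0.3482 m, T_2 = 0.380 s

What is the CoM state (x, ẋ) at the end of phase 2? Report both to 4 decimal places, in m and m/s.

x = 0.6825, ẋ = 1.3909

phase 1: p=-0.0431, T=0.413, ωT=1.257007, cosh=1.899695, sinh=1.615190; start (x,ẋ)=(0.050100, 0.270700) → end (x,ẋ)=(0.277608, 0.972418)
phase 2: p=0.3482, T=0.380, ωT=1.156568, cosh=1.746784, sinh=1.432220; start (x,ẋ)=(0.277608, 0.972418) → end (x,ẋ)=(0.682479, 1.390885)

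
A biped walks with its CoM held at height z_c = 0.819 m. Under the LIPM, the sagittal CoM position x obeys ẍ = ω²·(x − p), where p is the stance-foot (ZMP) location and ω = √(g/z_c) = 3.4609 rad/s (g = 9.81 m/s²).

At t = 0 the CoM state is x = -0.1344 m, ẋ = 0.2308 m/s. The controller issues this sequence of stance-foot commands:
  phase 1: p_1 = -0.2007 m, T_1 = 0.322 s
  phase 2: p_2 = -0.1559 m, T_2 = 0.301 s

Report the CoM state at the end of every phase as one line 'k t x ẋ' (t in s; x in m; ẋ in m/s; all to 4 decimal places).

phase 1: p=-0.2007, T=0.322, ωT=1.114410, cosh=1.687939, sinh=1.359830; start (x,ẋ)=(-0.134400, 0.230800) → end (x,ẋ)=(0.001894, 0.701600)
phase 2: p=-0.1559, T=0.301, ωT=1.041731, cosh=1.593481, sinh=1.240637; start (x,ẋ)=(0.001894, 0.701600) → end (x,ẋ)=(0.347047, 1.795511)

1 0.3220 0.0019 0.7016
2 0.6230 0.3470 1.7955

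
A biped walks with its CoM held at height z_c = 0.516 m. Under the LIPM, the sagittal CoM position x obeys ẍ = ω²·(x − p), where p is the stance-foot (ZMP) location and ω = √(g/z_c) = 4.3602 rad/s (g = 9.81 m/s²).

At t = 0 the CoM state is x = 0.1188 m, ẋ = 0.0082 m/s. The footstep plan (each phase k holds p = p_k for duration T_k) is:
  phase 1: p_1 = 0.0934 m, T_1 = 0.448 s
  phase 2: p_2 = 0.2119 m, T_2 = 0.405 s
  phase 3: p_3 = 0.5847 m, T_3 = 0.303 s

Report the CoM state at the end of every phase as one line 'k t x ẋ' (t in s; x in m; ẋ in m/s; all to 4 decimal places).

1 0.4480 0.1913 0.4122
2 0.8530 0.4181 0.9848
3 1.1560 0.6433 0.7123

phase 1: p=0.0934, T=0.448, ωT=1.953370, cosh=3.597103, sinh=3.455308; start (x,ẋ)=(0.118800, 0.008200) → end (x,ẋ)=(0.191265, 0.412168)
phase 2: p=0.2119, T=0.405, ωT=1.765881, cosh=3.008879, sinh=2.837843; start (x,ẋ)=(0.191265, 0.412168) → end (x,ẋ)=(0.418071, 0.984832)
phase 3: p=0.5847, T=0.303, ωT=1.321141, cosh=2.007262, sinh=1.740431; start (x,ẋ)=(0.418071, 0.984832) → end (x,ẋ)=(0.643341, 0.712331)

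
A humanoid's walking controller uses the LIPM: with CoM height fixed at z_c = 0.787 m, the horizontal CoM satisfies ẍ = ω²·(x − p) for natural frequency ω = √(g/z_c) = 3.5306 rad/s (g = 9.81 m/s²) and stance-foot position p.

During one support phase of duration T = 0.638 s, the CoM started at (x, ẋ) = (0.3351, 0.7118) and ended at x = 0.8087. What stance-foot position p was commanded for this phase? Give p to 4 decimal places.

ωT = 3.5306·0.638 = 2.252523; cosh(ωT) = 4.808418, sinh(ωT) = 4.703284
x(T) = p + (x₀−p)·cosh(ωT) + (ẋ₀/ω)·sinh(ωT) ⇒ p·(1 − cosh) = x(T) − x₀·cosh − (ẋ₀/ω)·sinh
numerator   = 0.8087 − (0.3351)·4.808418 − (0.7118/3.5306)·4.703284 = -1.750824
denominator = 1 − 4.808418 = -3.808418
p = -1.750824 / -3.808418 = 0.4597

p = 0.4597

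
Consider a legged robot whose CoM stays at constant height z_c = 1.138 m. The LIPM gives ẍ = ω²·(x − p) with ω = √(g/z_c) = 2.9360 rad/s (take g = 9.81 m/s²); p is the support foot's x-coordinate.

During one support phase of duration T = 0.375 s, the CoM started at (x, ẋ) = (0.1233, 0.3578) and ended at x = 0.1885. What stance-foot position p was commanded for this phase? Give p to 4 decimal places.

p = 0.2693

ωT = 2.9360·0.375 = 1.101000; cosh(ωT) = 1.669855, sinh(ωT) = 1.337317
x(T) = p + (x₀−p)·cosh(ωT) + (ẋ₀/ω)·sinh(ωT) ⇒ p·(1 − cosh) = x(T) − x₀·cosh − (ẋ₀/ω)·sinh
numerator   = 0.1885 − (0.1233)·1.669855 − (0.3578/2.9360)·1.337317 = -0.180367
denominator = 1 − 1.669855 = -0.669855
p = -0.180367 / -0.669855 = 0.2693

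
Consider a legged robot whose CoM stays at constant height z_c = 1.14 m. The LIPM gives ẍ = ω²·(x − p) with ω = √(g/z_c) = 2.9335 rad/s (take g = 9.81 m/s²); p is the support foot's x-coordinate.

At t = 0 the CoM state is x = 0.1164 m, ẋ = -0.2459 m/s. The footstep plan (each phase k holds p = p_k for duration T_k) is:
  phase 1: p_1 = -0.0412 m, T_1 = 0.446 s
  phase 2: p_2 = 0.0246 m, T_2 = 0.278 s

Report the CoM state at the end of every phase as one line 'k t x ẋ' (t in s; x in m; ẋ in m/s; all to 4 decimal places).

1 0.4460 0.1279 0.3047
2 0.7240 0.2586 0.6872

phase 1: p=-0.0412, T=0.446, ωT=1.308341, cosh=1.985149, sinh=1.714881; start (x,ẋ)=(0.116400, -0.245900) → end (x,ẋ)=(0.127910, 0.304675)
phase 2: p=0.0246, T=0.278, ωT=0.815513, cosh=1.351374, sinh=0.908961; start (x,ẋ)=(0.127910, 0.304675) → end (x,ẋ)=(0.258616, 0.687199)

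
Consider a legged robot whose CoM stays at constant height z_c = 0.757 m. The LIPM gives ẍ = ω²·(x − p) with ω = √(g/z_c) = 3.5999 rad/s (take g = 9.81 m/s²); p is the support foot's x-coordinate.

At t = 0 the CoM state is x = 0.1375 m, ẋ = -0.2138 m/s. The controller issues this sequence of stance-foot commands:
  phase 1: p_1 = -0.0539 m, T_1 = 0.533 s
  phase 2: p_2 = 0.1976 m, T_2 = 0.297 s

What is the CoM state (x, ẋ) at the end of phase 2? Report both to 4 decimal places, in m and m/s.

phase 1: p=-0.0539, T=0.533, ωT=1.918747, cosh=3.479603, sinh=3.332812; start (x,ẋ)=(0.137500, -0.213800) → end (x,ẋ)=(0.414158, 1.552438)
phase 2: p=0.1976, T=0.297, ωT=1.069170, cosh=1.628127, sinh=1.284834; start (x,ẋ)=(0.414158, 1.552438) → end (x,ẋ)=(1.104263, 3.529209)

x = 1.1043, ẋ = 3.5292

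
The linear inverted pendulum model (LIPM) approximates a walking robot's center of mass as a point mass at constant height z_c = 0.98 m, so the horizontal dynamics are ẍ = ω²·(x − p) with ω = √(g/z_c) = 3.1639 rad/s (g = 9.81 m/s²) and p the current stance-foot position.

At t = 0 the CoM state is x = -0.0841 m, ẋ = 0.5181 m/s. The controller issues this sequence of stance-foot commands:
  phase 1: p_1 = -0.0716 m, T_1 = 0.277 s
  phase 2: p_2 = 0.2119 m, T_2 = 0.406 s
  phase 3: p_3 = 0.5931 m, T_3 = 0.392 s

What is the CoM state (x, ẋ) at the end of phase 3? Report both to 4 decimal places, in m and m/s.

phase 1: p=-0.0716, T=0.277, ωT=0.876400, cosh=1.409258, sinh=0.992979; start (x,ẋ)=(-0.084100, 0.518100) → end (x,ẋ)=(0.073388, 0.690865)
phase 2: p=0.2119, T=0.406, ωT=1.284543, cosh=1.944897, sinh=1.668120; start (x,ẋ)=(0.073388, 0.690865) → end (x,ẋ)=(0.306757, 0.612629)
phase 3: p=0.5931, T=0.392, ωT=1.240249, cosh=1.872893, sinh=1.583581; start (x,ẋ)=(0.306757, 0.612629) → end (x,ẋ)=(0.363441, -0.287271)

x = 0.3634, ẋ = -0.2873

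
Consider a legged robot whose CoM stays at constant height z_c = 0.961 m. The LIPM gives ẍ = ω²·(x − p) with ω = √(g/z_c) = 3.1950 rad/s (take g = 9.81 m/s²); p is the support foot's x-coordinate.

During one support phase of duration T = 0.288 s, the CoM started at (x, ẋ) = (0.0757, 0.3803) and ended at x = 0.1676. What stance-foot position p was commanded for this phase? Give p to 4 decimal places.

p = 0.1500

ωT = 3.1950·0.288 = 0.920160; cosh(ωT) = 1.454074, sinh(ωT) = 1.055618
x(T) = p + (x₀−p)·cosh(ωT) + (ẋ₀/ω)·sinh(ωT) ⇒ p·(1 − cosh) = x(T) − x₀·cosh − (ẋ₀/ω)·sinh
numerator   = 0.1676 − (0.0757)·1.454074 − (0.3803/3.1950)·1.055618 = -0.068123
denominator = 1 − 1.454074 = -0.454074
p = -0.068123 / -0.454074 = 0.1500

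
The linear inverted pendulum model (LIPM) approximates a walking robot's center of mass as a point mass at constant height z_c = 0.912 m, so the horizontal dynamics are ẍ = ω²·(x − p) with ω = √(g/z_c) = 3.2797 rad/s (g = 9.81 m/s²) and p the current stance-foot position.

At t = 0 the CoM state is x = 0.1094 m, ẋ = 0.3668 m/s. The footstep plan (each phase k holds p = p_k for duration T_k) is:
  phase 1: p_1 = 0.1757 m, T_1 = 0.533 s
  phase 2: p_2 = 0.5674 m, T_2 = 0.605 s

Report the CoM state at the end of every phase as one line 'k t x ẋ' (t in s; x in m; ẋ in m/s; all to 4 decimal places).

phase 1: p=0.1757, T=0.533, ωT=1.748080, cosh=2.958836, sinh=2.784729; start (x,ẋ)=(0.109400, 0.366800) → end (x,ẋ)=(0.290972, 0.479778)
phase 2: p=0.5674, T=0.605, ωT=1.984218, cosh=3.705425, sinh=3.567937; start (x,ẋ)=(0.290972, 0.479778) → end (x,ẋ)=(0.065060, -1.456914)

1 0.5330 0.2910 0.4798
2 1.1380 0.0651 -1.4569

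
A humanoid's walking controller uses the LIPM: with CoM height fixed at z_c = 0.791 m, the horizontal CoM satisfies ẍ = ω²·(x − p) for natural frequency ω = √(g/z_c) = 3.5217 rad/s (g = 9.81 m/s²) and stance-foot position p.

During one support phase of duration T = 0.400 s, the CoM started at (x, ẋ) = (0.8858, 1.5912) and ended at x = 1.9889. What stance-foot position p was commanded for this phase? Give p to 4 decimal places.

p = 0.6852

ωT = 3.5217·0.400 = 1.408680; cosh(ωT) = 2.167509, sinh(ωT) = 1.923043
x(T) = p + (x₀−p)·cosh(ωT) + (ẋ₀/ω)·sinh(ωT) ⇒ p·(1 − cosh) = x(T) − x₀·cosh − (ẋ₀/ω)·sinh
numerator   = 1.9889 − (0.8858)·2.167509 − (1.5912/3.5217)·1.923043 = -0.799963
denominator = 1 − 2.167509 = -1.167509
p = -0.799963 / -1.167509 = 0.6852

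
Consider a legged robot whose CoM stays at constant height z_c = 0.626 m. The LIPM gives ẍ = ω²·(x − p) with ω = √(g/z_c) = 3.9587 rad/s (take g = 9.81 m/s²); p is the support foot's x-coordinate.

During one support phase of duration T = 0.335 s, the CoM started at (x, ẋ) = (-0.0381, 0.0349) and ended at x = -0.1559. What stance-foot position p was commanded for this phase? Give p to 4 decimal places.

ωT = 3.9587·0.335 = 1.326164; cosh(ωT) = 2.016031, sinh(ωT) = 1.750538
x(T) = p + (x₀−p)·cosh(ωT) + (ẋ₀/ω)·sinh(ωT) ⇒ p·(1 − cosh) = x(T) − x₀·cosh − (ẋ₀/ω)·sinh
numerator   = -0.1559 − (-0.0381)·2.016031 − (0.0349/3.9587)·1.750538 = -0.094522
denominator = 1 − 2.016031 = -1.016031
p = -0.094522 / -1.016031 = 0.0930

p = 0.0930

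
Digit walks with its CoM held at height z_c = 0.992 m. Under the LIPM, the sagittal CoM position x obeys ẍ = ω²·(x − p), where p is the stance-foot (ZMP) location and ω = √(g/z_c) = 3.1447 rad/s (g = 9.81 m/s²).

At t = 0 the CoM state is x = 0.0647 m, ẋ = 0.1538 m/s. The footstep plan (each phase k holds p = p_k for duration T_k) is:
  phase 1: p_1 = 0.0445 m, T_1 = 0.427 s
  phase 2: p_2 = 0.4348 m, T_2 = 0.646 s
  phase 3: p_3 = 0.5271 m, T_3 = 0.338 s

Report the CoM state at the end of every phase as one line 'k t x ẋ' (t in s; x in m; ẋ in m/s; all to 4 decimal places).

phase 1: p=0.0445, T=0.427, ωT=1.342787, cosh=2.045409, sinh=1.784292; start (x,ẋ)=(0.064700, 0.153800) → end (x,ẋ)=(0.173083, 0.427927)
phase 2: p=0.4348, T=0.646, ωT=2.031476, cosh=3.878238, sinh=3.747096; start (x,ẋ)=(0.173083, 0.427927) → end (x,ẋ)=(-0.070300, -1.424338)
phase 3: p=0.5271, T=0.338, ωT=1.062909, cosh=1.620114, sinh=1.274664; start (x,ẋ)=(-0.070300, -1.424338) → end (x,ẋ)=(-1.018094, -4.702232)

1 0.4270 0.1731 0.4279
2 1.0730 -0.0703 -1.4243
3 1.4110 -1.0181 -4.7022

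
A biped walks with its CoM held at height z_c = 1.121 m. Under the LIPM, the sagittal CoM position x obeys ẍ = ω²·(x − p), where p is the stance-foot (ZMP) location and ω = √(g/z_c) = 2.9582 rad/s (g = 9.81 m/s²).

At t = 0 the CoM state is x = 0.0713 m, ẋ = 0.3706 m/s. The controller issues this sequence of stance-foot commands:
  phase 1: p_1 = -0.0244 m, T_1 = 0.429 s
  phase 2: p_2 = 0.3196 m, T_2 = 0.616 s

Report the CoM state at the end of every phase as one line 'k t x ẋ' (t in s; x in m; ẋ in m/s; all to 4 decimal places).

phase 1: p=-0.0244, T=0.429, ωT=1.269068, cosh=1.919314, sinh=1.638221; start (x,ẋ)=(0.071300, 0.370600) → end (x,ẋ)=(0.364513, 1.175078)
phase 2: p=0.3196, T=0.616, ωT=1.822251, cosh=3.173715, sinh=3.012053; start (x,ẋ)=(0.364513, 1.175078) → end (x,ẋ)=(1.658610, 4.129546)

1 0.4290 0.3645 1.1751
2 1.0450 1.6586 4.1295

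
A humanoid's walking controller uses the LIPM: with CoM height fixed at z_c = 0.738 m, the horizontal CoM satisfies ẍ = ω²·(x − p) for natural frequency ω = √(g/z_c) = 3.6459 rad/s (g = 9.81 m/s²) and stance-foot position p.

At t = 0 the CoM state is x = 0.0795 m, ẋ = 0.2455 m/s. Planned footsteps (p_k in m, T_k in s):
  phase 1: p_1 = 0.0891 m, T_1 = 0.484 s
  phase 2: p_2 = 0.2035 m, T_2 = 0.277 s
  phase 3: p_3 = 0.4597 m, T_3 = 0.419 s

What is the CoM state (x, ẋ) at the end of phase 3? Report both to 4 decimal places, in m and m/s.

x = 1.2453, ẋ = 3.1038

phase 1: p=0.0891, T=0.484, ωT=1.764616, cosh=3.005290, sinh=2.834037; start (x,ẋ)=(0.079500, 0.245500) → end (x,ẋ)=(0.251082, 0.638606)
phase 2: p=0.2035, T=0.277, ωT=1.009914, cosh=1.554808, sinh=1.190558; start (x,ẋ)=(0.251082, 0.638606) → end (x,ẋ)=(0.486015, 1.199445)
phase 3: p=0.4597, T=0.419, ωT=1.527632, cosh=2.412152, sinh=2.195103; start (x,ẋ)=(0.486015, 1.199445) → end (x,ẋ)=(1.245331, 3.103846)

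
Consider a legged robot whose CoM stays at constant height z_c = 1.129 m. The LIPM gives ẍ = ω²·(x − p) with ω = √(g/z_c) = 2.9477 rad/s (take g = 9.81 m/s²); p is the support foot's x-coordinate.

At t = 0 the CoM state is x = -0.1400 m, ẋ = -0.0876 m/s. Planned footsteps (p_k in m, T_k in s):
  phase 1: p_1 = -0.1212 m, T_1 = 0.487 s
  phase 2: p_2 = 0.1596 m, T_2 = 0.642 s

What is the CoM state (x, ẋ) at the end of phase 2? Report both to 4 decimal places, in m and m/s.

x = -1.4693, ẋ = -4.6781

phase 1: p=-0.1212, T=0.487, ωT=1.435530, cosh=2.219930, sinh=1.981941; start (x,ẋ)=(-0.140000, -0.087600) → end (x,ẋ)=(-0.221834, -0.304299)
phase 2: p=0.1596, T=0.642, ωT=1.892423, cosh=3.393068, sinh=3.242362; start (x,ẋ)=(-0.221834, -0.304299) → end (x,ẋ)=(-1.469349, -4.678067)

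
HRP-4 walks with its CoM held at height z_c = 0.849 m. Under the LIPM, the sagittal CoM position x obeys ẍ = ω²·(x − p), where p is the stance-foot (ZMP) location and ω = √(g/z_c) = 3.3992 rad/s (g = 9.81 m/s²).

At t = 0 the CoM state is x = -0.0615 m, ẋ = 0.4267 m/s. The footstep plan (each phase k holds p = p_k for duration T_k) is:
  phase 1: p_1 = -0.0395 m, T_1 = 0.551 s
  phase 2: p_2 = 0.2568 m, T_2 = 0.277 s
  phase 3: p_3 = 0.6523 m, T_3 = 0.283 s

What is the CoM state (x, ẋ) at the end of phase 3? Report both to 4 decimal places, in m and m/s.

phase 1: p=-0.0395, T=0.551, ωT=1.872959, cosh=3.330597, sinh=3.176928; start (x,ẋ)=(-0.061500, 0.426700) → end (x,ẋ)=(0.286025, 1.183587)
phase 2: p=0.2568, T=0.277, ωT=0.941578, cosh=1.477019, sinh=1.087007; start (x,ẋ)=(0.286025, 1.183587) → end (x,ẋ)=(0.678457, 1.856166)
phase 3: p=0.6523, T=0.283, ωT=0.961974, cosh=1.499497, sinh=1.117359; start (x,ẋ)=(0.678457, 1.856166) → end (x,ẋ)=(1.301668, 2.882665)

x = 1.3017, ẋ = 2.8827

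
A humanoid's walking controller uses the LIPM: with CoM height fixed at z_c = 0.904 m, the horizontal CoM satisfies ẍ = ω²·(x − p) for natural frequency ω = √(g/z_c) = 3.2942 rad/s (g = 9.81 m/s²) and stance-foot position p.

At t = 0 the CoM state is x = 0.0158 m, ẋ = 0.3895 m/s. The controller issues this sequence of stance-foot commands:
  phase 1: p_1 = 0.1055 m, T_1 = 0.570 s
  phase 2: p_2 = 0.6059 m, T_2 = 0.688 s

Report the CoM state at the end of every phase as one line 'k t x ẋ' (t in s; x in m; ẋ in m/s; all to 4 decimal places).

1 0.5700 0.1829 0.3597
2 1.2580 -0.9350 -4.8942

phase 1: p=0.1055, T=0.570, ωT=1.877694, cosh=3.345676, sinh=3.192734; start (x,ẋ)=(0.015800, 0.389500) → end (x,ẋ)=(0.182896, 0.359721)
phase 2: p=0.6059, T=0.688, ωT=2.266410, cosh=4.874197, sinh=4.770513; start (x,ẋ)=(0.182896, 0.359721) → end (x,ẋ)=(-0.934975, -4.894173)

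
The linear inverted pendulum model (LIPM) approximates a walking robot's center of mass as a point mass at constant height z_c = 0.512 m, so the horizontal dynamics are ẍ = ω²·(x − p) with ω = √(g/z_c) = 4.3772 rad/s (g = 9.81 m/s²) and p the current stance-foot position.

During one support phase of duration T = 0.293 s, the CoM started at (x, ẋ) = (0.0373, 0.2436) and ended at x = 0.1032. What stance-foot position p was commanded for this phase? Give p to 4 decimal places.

p = 0.0657

ωT = 4.3772·0.293 = 1.282520; cosh(ωT) = 1.941525, sinh(ωT) = 1.664188
x(T) = p + (x₀−p)·cosh(ωT) + (ẋ₀/ω)·sinh(ωT) ⇒ p·(1 − cosh) = x(T) − x₀·cosh − (ẋ₀/ω)·sinh
numerator   = 0.1032 − (0.0373)·1.941525 − (0.2436/4.3772)·1.664188 = -0.061834
denominator = 1 − 1.941525 = -0.941525
p = -0.061834 / -0.941525 = 0.0657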